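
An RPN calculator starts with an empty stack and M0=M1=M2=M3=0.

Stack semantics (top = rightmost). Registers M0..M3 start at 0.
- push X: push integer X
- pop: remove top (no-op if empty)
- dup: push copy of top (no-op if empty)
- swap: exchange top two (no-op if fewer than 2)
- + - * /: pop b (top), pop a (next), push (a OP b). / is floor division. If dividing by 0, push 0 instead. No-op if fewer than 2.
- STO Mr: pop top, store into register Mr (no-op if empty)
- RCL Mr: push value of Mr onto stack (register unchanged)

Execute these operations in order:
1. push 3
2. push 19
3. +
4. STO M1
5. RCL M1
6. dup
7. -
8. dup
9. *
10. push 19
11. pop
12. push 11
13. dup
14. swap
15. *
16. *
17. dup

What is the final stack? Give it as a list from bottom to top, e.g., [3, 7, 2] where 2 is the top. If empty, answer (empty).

After op 1 (push 3): stack=[3] mem=[0,0,0,0]
After op 2 (push 19): stack=[3,19] mem=[0,0,0,0]
After op 3 (+): stack=[22] mem=[0,0,0,0]
After op 4 (STO M1): stack=[empty] mem=[0,22,0,0]
After op 5 (RCL M1): stack=[22] mem=[0,22,0,0]
After op 6 (dup): stack=[22,22] mem=[0,22,0,0]
After op 7 (-): stack=[0] mem=[0,22,0,0]
After op 8 (dup): stack=[0,0] mem=[0,22,0,0]
After op 9 (*): stack=[0] mem=[0,22,0,0]
After op 10 (push 19): stack=[0,19] mem=[0,22,0,0]
After op 11 (pop): stack=[0] mem=[0,22,0,0]
After op 12 (push 11): stack=[0,11] mem=[0,22,0,0]
After op 13 (dup): stack=[0,11,11] mem=[0,22,0,0]
After op 14 (swap): stack=[0,11,11] mem=[0,22,0,0]
After op 15 (*): stack=[0,121] mem=[0,22,0,0]
After op 16 (*): stack=[0] mem=[0,22,0,0]
After op 17 (dup): stack=[0,0] mem=[0,22,0,0]

Answer: [0, 0]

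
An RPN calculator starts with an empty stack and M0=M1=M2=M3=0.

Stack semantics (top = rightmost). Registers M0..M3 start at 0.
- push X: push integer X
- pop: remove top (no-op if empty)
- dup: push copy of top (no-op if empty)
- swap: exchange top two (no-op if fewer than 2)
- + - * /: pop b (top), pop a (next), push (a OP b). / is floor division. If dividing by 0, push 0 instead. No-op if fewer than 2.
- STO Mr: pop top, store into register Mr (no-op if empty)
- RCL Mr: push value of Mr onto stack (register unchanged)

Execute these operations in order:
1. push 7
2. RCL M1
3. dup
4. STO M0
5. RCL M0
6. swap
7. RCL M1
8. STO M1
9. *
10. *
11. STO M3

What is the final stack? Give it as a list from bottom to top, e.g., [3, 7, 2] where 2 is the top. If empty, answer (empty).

Answer: (empty)

Derivation:
After op 1 (push 7): stack=[7] mem=[0,0,0,0]
After op 2 (RCL M1): stack=[7,0] mem=[0,0,0,0]
After op 3 (dup): stack=[7,0,0] mem=[0,0,0,0]
After op 4 (STO M0): stack=[7,0] mem=[0,0,0,0]
After op 5 (RCL M0): stack=[7,0,0] mem=[0,0,0,0]
After op 6 (swap): stack=[7,0,0] mem=[0,0,0,0]
After op 7 (RCL M1): stack=[7,0,0,0] mem=[0,0,0,0]
After op 8 (STO M1): stack=[7,0,0] mem=[0,0,0,0]
After op 9 (*): stack=[7,0] mem=[0,0,0,0]
After op 10 (*): stack=[0] mem=[0,0,0,0]
After op 11 (STO M3): stack=[empty] mem=[0,0,0,0]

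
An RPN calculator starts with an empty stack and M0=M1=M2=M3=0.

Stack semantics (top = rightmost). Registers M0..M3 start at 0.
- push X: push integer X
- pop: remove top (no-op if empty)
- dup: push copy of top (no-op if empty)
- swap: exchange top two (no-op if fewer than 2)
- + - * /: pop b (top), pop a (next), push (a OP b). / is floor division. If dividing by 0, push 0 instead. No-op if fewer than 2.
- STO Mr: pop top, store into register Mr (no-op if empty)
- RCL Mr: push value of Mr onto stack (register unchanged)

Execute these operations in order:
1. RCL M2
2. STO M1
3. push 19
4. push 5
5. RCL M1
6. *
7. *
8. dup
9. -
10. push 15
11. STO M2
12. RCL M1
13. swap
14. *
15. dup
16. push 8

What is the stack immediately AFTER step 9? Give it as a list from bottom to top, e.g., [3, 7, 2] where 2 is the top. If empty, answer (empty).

After op 1 (RCL M2): stack=[0] mem=[0,0,0,0]
After op 2 (STO M1): stack=[empty] mem=[0,0,0,0]
After op 3 (push 19): stack=[19] mem=[0,0,0,0]
After op 4 (push 5): stack=[19,5] mem=[0,0,0,0]
After op 5 (RCL M1): stack=[19,5,0] mem=[0,0,0,0]
After op 6 (*): stack=[19,0] mem=[0,0,0,0]
After op 7 (*): stack=[0] mem=[0,0,0,0]
After op 8 (dup): stack=[0,0] mem=[0,0,0,0]
After op 9 (-): stack=[0] mem=[0,0,0,0]

[0]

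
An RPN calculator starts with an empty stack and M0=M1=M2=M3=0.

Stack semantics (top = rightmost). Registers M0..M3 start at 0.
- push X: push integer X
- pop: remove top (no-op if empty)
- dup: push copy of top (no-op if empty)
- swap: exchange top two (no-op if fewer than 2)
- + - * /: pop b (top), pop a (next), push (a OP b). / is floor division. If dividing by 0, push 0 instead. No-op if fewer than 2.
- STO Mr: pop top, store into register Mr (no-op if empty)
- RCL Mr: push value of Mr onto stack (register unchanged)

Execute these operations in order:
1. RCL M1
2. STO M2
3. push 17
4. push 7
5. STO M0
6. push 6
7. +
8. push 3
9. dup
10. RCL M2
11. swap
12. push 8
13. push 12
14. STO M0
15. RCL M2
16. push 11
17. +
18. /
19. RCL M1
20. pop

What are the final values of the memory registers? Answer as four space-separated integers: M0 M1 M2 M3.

After op 1 (RCL M1): stack=[0] mem=[0,0,0,0]
After op 2 (STO M2): stack=[empty] mem=[0,0,0,0]
After op 3 (push 17): stack=[17] mem=[0,0,0,0]
After op 4 (push 7): stack=[17,7] mem=[0,0,0,0]
After op 5 (STO M0): stack=[17] mem=[7,0,0,0]
After op 6 (push 6): stack=[17,6] mem=[7,0,0,0]
After op 7 (+): stack=[23] mem=[7,0,0,0]
After op 8 (push 3): stack=[23,3] mem=[7,0,0,0]
After op 9 (dup): stack=[23,3,3] mem=[7,0,0,0]
After op 10 (RCL M2): stack=[23,3,3,0] mem=[7,0,0,0]
After op 11 (swap): stack=[23,3,0,3] mem=[7,0,0,0]
After op 12 (push 8): stack=[23,3,0,3,8] mem=[7,0,0,0]
After op 13 (push 12): stack=[23,3,0,3,8,12] mem=[7,0,0,0]
After op 14 (STO M0): stack=[23,3,0,3,8] mem=[12,0,0,0]
After op 15 (RCL M2): stack=[23,3,0,3,8,0] mem=[12,0,0,0]
After op 16 (push 11): stack=[23,3,0,3,8,0,11] mem=[12,0,0,0]
After op 17 (+): stack=[23,3,0,3,8,11] mem=[12,0,0,0]
After op 18 (/): stack=[23,3,0,3,0] mem=[12,0,0,0]
After op 19 (RCL M1): stack=[23,3,0,3,0,0] mem=[12,0,0,0]
After op 20 (pop): stack=[23,3,0,3,0] mem=[12,0,0,0]

Answer: 12 0 0 0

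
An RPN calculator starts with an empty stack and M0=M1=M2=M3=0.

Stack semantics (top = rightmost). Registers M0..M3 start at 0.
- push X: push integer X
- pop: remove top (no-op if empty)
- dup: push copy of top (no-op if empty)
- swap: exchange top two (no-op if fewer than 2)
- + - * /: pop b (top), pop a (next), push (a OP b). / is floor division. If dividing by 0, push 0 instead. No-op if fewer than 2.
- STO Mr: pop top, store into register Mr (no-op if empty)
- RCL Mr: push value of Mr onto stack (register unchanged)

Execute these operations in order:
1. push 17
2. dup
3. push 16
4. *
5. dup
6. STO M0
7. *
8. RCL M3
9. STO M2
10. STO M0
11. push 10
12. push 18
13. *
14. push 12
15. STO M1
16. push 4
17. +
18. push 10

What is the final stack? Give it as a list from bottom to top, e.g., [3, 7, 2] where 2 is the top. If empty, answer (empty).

After op 1 (push 17): stack=[17] mem=[0,0,0,0]
After op 2 (dup): stack=[17,17] mem=[0,0,0,0]
After op 3 (push 16): stack=[17,17,16] mem=[0,0,0,0]
After op 4 (*): stack=[17,272] mem=[0,0,0,0]
After op 5 (dup): stack=[17,272,272] mem=[0,0,0,0]
After op 6 (STO M0): stack=[17,272] mem=[272,0,0,0]
After op 7 (*): stack=[4624] mem=[272,0,0,0]
After op 8 (RCL M3): stack=[4624,0] mem=[272,0,0,0]
After op 9 (STO M2): stack=[4624] mem=[272,0,0,0]
After op 10 (STO M0): stack=[empty] mem=[4624,0,0,0]
After op 11 (push 10): stack=[10] mem=[4624,0,0,0]
After op 12 (push 18): stack=[10,18] mem=[4624,0,0,0]
After op 13 (*): stack=[180] mem=[4624,0,0,0]
After op 14 (push 12): stack=[180,12] mem=[4624,0,0,0]
After op 15 (STO M1): stack=[180] mem=[4624,12,0,0]
After op 16 (push 4): stack=[180,4] mem=[4624,12,0,0]
After op 17 (+): stack=[184] mem=[4624,12,0,0]
After op 18 (push 10): stack=[184,10] mem=[4624,12,0,0]

Answer: [184, 10]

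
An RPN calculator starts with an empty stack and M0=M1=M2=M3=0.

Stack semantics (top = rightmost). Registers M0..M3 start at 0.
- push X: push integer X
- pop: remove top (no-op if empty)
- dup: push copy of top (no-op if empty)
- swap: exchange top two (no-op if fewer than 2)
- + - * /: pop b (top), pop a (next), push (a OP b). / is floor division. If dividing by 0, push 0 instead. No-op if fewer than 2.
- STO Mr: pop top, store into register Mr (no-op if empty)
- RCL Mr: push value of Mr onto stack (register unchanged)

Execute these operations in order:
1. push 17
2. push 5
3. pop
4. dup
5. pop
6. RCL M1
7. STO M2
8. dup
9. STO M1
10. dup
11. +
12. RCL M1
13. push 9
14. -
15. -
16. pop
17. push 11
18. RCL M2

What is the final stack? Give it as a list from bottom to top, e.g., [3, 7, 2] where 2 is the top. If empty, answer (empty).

After op 1 (push 17): stack=[17] mem=[0,0,0,0]
After op 2 (push 5): stack=[17,5] mem=[0,0,0,0]
After op 3 (pop): stack=[17] mem=[0,0,0,0]
After op 4 (dup): stack=[17,17] mem=[0,0,0,0]
After op 5 (pop): stack=[17] mem=[0,0,0,0]
After op 6 (RCL M1): stack=[17,0] mem=[0,0,0,0]
After op 7 (STO M2): stack=[17] mem=[0,0,0,0]
After op 8 (dup): stack=[17,17] mem=[0,0,0,0]
After op 9 (STO M1): stack=[17] mem=[0,17,0,0]
After op 10 (dup): stack=[17,17] mem=[0,17,0,0]
After op 11 (+): stack=[34] mem=[0,17,0,0]
After op 12 (RCL M1): stack=[34,17] mem=[0,17,0,0]
After op 13 (push 9): stack=[34,17,9] mem=[0,17,0,0]
After op 14 (-): stack=[34,8] mem=[0,17,0,0]
After op 15 (-): stack=[26] mem=[0,17,0,0]
After op 16 (pop): stack=[empty] mem=[0,17,0,0]
After op 17 (push 11): stack=[11] mem=[0,17,0,0]
After op 18 (RCL M2): stack=[11,0] mem=[0,17,0,0]

Answer: [11, 0]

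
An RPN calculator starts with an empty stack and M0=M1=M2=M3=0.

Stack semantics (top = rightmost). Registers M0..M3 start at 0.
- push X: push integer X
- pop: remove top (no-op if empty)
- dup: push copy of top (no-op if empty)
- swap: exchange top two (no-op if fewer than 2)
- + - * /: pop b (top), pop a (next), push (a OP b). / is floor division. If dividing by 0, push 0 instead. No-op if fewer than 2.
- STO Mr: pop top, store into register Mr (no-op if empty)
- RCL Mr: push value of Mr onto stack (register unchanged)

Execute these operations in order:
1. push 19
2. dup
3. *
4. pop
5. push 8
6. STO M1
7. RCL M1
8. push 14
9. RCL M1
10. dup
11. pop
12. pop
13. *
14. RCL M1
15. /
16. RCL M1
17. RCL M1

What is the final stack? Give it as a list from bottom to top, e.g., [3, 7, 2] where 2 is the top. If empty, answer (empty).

Answer: [14, 8, 8]

Derivation:
After op 1 (push 19): stack=[19] mem=[0,0,0,0]
After op 2 (dup): stack=[19,19] mem=[0,0,0,0]
After op 3 (*): stack=[361] mem=[0,0,0,0]
After op 4 (pop): stack=[empty] mem=[0,0,0,0]
After op 5 (push 8): stack=[8] mem=[0,0,0,0]
After op 6 (STO M1): stack=[empty] mem=[0,8,0,0]
After op 7 (RCL M1): stack=[8] mem=[0,8,0,0]
After op 8 (push 14): stack=[8,14] mem=[0,8,0,0]
After op 9 (RCL M1): stack=[8,14,8] mem=[0,8,0,0]
After op 10 (dup): stack=[8,14,8,8] mem=[0,8,0,0]
After op 11 (pop): stack=[8,14,8] mem=[0,8,0,0]
After op 12 (pop): stack=[8,14] mem=[0,8,0,0]
After op 13 (*): stack=[112] mem=[0,8,0,0]
After op 14 (RCL M1): stack=[112,8] mem=[0,8,0,0]
After op 15 (/): stack=[14] mem=[0,8,0,0]
After op 16 (RCL M1): stack=[14,8] mem=[0,8,0,0]
After op 17 (RCL M1): stack=[14,8,8] mem=[0,8,0,0]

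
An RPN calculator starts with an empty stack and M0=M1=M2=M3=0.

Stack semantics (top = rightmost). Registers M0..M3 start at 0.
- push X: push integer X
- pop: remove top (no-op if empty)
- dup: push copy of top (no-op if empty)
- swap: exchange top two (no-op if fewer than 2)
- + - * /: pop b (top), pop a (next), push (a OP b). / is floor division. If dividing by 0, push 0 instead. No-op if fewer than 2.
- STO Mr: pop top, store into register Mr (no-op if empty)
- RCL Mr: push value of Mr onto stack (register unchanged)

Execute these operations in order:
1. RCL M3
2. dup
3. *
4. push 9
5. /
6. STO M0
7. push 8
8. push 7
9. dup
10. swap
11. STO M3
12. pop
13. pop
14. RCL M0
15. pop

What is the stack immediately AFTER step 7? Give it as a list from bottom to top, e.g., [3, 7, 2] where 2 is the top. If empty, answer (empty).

After op 1 (RCL M3): stack=[0] mem=[0,0,0,0]
After op 2 (dup): stack=[0,0] mem=[0,0,0,0]
After op 3 (*): stack=[0] mem=[0,0,0,0]
After op 4 (push 9): stack=[0,9] mem=[0,0,0,0]
After op 5 (/): stack=[0] mem=[0,0,0,0]
After op 6 (STO M0): stack=[empty] mem=[0,0,0,0]
After op 7 (push 8): stack=[8] mem=[0,0,0,0]

[8]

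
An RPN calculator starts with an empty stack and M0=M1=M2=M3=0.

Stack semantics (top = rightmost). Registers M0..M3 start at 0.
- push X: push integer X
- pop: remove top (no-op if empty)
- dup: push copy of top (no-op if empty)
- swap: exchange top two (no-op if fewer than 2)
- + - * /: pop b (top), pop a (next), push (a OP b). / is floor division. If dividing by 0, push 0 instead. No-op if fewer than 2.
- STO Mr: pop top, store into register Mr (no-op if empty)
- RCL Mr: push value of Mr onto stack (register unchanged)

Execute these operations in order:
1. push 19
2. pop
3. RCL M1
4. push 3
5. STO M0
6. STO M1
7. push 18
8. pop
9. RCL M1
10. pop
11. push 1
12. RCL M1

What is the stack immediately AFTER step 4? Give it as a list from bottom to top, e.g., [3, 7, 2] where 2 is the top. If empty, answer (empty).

After op 1 (push 19): stack=[19] mem=[0,0,0,0]
After op 2 (pop): stack=[empty] mem=[0,0,0,0]
After op 3 (RCL M1): stack=[0] mem=[0,0,0,0]
After op 4 (push 3): stack=[0,3] mem=[0,0,0,0]

[0, 3]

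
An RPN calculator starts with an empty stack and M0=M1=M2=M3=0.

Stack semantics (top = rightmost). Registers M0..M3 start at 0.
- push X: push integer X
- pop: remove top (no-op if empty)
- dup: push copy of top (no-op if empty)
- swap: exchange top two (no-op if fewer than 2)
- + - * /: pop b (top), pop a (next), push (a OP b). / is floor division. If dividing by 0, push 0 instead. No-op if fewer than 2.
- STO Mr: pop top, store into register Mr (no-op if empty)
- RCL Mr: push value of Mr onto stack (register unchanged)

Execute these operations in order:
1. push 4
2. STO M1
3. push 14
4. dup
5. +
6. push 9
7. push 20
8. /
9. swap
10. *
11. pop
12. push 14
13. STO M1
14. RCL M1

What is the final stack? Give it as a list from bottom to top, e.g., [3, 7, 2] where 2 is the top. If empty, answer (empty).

After op 1 (push 4): stack=[4] mem=[0,0,0,0]
After op 2 (STO M1): stack=[empty] mem=[0,4,0,0]
After op 3 (push 14): stack=[14] mem=[0,4,0,0]
After op 4 (dup): stack=[14,14] mem=[0,4,0,0]
After op 5 (+): stack=[28] mem=[0,4,0,0]
After op 6 (push 9): stack=[28,9] mem=[0,4,0,0]
After op 7 (push 20): stack=[28,9,20] mem=[0,4,0,0]
After op 8 (/): stack=[28,0] mem=[0,4,0,0]
After op 9 (swap): stack=[0,28] mem=[0,4,0,0]
After op 10 (*): stack=[0] mem=[0,4,0,0]
After op 11 (pop): stack=[empty] mem=[0,4,0,0]
After op 12 (push 14): stack=[14] mem=[0,4,0,0]
After op 13 (STO M1): stack=[empty] mem=[0,14,0,0]
After op 14 (RCL M1): stack=[14] mem=[0,14,0,0]

Answer: [14]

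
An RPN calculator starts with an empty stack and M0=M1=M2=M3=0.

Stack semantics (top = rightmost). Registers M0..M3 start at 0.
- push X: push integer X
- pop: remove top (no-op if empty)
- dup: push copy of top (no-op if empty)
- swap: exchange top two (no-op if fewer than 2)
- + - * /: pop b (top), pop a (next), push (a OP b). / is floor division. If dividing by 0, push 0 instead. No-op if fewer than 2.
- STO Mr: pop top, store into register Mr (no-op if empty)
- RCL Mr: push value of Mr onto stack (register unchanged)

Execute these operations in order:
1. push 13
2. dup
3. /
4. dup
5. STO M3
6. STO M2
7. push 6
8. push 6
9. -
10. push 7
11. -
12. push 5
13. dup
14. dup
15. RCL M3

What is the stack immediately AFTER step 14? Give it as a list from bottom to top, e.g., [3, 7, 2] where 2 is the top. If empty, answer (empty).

After op 1 (push 13): stack=[13] mem=[0,0,0,0]
After op 2 (dup): stack=[13,13] mem=[0,0,0,0]
After op 3 (/): stack=[1] mem=[0,0,0,0]
After op 4 (dup): stack=[1,1] mem=[0,0,0,0]
After op 5 (STO M3): stack=[1] mem=[0,0,0,1]
After op 6 (STO M2): stack=[empty] mem=[0,0,1,1]
After op 7 (push 6): stack=[6] mem=[0,0,1,1]
After op 8 (push 6): stack=[6,6] mem=[0,0,1,1]
After op 9 (-): stack=[0] mem=[0,0,1,1]
After op 10 (push 7): stack=[0,7] mem=[0,0,1,1]
After op 11 (-): stack=[-7] mem=[0,0,1,1]
After op 12 (push 5): stack=[-7,5] mem=[0,0,1,1]
After op 13 (dup): stack=[-7,5,5] mem=[0,0,1,1]
After op 14 (dup): stack=[-7,5,5,5] mem=[0,0,1,1]

[-7, 5, 5, 5]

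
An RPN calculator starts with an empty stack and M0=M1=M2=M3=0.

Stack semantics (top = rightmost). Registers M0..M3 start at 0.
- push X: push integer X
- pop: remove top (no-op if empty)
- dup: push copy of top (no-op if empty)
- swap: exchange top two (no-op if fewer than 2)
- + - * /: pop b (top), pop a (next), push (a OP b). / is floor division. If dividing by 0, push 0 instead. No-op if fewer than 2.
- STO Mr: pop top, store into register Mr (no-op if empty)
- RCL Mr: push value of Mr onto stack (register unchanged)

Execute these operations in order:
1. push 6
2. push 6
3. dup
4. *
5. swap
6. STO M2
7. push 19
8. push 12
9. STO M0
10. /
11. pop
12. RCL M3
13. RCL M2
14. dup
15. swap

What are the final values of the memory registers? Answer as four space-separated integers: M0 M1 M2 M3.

After op 1 (push 6): stack=[6] mem=[0,0,0,0]
After op 2 (push 6): stack=[6,6] mem=[0,0,0,0]
After op 3 (dup): stack=[6,6,6] mem=[0,0,0,0]
After op 4 (*): stack=[6,36] mem=[0,0,0,0]
After op 5 (swap): stack=[36,6] mem=[0,0,0,0]
After op 6 (STO M2): stack=[36] mem=[0,0,6,0]
After op 7 (push 19): stack=[36,19] mem=[0,0,6,0]
After op 8 (push 12): stack=[36,19,12] mem=[0,0,6,0]
After op 9 (STO M0): stack=[36,19] mem=[12,0,6,0]
After op 10 (/): stack=[1] mem=[12,0,6,0]
After op 11 (pop): stack=[empty] mem=[12,0,6,0]
After op 12 (RCL M3): stack=[0] mem=[12,0,6,0]
After op 13 (RCL M2): stack=[0,6] mem=[12,0,6,0]
After op 14 (dup): stack=[0,6,6] mem=[12,0,6,0]
After op 15 (swap): stack=[0,6,6] mem=[12,0,6,0]

Answer: 12 0 6 0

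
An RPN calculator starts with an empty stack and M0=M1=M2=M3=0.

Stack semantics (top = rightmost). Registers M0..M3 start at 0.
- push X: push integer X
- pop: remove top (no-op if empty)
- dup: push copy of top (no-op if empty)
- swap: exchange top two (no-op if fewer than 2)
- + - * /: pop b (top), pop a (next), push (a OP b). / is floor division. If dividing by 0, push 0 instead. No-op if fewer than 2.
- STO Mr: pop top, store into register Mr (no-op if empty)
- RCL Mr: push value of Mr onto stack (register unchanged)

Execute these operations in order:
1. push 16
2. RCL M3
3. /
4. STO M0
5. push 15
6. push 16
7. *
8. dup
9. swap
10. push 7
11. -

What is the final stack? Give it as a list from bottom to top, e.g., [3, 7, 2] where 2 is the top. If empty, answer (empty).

After op 1 (push 16): stack=[16] mem=[0,0,0,0]
After op 2 (RCL M3): stack=[16,0] mem=[0,0,0,0]
After op 3 (/): stack=[0] mem=[0,0,0,0]
After op 4 (STO M0): stack=[empty] mem=[0,0,0,0]
After op 5 (push 15): stack=[15] mem=[0,0,0,0]
After op 6 (push 16): stack=[15,16] mem=[0,0,0,0]
After op 7 (*): stack=[240] mem=[0,0,0,0]
After op 8 (dup): stack=[240,240] mem=[0,0,0,0]
After op 9 (swap): stack=[240,240] mem=[0,0,0,0]
After op 10 (push 7): stack=[240,240,7] mem=[0,0,0,0]
After op 11 (-): stack=[240,233] mem=[0,0,0,0]

Answer: [240, 233]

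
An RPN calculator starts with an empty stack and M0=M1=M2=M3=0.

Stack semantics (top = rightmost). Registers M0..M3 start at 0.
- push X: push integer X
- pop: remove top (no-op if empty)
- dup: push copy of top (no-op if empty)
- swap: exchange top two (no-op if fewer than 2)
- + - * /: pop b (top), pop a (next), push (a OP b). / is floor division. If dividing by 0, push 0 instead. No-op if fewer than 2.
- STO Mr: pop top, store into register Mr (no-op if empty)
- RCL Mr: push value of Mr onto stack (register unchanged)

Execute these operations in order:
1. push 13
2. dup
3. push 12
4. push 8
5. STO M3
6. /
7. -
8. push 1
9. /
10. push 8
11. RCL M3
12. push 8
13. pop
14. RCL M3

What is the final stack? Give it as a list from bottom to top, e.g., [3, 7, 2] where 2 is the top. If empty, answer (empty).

After op 1 (push 13): stack=[13] mem=[0,0,0,0]
After op 2 (dup): stack=[13,13] mem=[0,0,0,0]
After op 3 (push 12): stack=[13,13,12] mem=[0,0,0,0]
After op 4 (push 8): stack=[13,13,12,8] mem=[0,0,0,0]
After op 5 (STO M3): stack=[13,13,12] mem=[0,0,0,8]
After op 6 (/): stack=[13,1] mem=[0,0,0,8]
After op 7 (-): stack=[12] mem=[0,0,0,8]
After op 8 (push 1): stack=[12,1] mem=[0,0,0,8]
After op 9 (/): stack=[12] mem=[0,0,0,8]
After op 10 (push 8): stack=[12,8] mem=[0,0,0,8]
After op 11 (RCL M3): stack=[12,8,8] mem=[0,0,0,8]
After op 12 (push 8): stack=[12,8,8,8] mem=[0,0,0,8]
After op 13 (pop): stack=[12,8,8] mem=[0,0,0,8]
After op 14 (RCL M3): stack=[12,8,8,8] mem=[0,0,0,8]

Answer: [12, 8, 8, 8]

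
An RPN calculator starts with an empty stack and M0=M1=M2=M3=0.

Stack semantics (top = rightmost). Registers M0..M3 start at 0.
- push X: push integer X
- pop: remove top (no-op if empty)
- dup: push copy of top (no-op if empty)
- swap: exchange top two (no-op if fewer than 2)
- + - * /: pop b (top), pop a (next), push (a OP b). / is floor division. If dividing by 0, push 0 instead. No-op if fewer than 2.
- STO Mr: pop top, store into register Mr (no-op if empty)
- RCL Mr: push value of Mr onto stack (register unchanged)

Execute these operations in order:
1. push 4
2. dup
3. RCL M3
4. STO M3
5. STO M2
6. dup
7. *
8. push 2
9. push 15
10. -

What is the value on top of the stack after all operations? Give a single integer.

After op 1 (push 4): stack=[4] mem=[0,0,0,0]
After op 2 (dup): stack=[4,4] mem=[0,0,0,0]
After op 3 (RCL M3): stack=[4,4,0] mem=[0,0,0,0]
After op 4 (STO M3): stack=[4,4] mem=[0,0,0,0]
After op 5 (STO M2): stack=[4] mem=[0,0,4,0]
After op 6 (dup): stack=[4,4] mem=[0,0,4,0]
After op 7 (*): stack=[16] mem=[0,0,4,0]
After op 8 (push 2): stack=[16,2] mem=[0,0,4,0]
After op 9 (push 15): stack=[16,2,15] mem=[0,0,4,0]
After op 10 (-): stack=[16,-13] mem=[0,0,4,0]

Answer: -13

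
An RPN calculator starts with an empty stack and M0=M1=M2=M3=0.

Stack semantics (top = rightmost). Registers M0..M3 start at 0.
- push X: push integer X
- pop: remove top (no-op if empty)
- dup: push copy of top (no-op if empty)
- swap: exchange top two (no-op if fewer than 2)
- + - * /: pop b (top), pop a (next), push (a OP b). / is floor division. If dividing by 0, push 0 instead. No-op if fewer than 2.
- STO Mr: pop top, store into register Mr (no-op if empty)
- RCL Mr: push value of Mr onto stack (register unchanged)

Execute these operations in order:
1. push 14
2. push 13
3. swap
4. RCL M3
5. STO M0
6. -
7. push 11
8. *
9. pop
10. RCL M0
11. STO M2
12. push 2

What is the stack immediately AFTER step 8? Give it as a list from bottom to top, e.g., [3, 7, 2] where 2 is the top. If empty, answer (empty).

After op 1 (push 14): stack=[14] mem=[0,0,0,0]
After op 2 (push 13): stack=[14,13] mem=[0,0,0,0]
After op 3 (swap): stack=[13,14] mem=[0,0,0,0]
After op 4 (RCL M3): stack=[13,14,0] mem=[0,0,0,0]
After op 5 (STO M0): stack=[13,14] mem=[0,0,0,0]
After op 6 (-): stack=[-1] mem=[0,0,0,0]
After op 7 (push 11): stack=[-1,11] mem=[0,0,0,0]
After op 8 (*): stack=[-11] mem=[0,0,0,0]

[-11]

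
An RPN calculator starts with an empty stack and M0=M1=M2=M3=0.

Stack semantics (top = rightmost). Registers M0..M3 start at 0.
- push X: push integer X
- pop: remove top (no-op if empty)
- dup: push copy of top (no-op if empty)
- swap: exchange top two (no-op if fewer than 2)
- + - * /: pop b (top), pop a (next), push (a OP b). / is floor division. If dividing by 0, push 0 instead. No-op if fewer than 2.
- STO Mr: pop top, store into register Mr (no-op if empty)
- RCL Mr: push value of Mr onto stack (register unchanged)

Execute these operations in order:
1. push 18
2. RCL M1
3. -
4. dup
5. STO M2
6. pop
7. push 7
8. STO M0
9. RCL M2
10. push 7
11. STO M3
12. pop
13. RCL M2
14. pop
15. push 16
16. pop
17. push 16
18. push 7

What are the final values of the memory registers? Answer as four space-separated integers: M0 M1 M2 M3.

After op 1 (push 18): stack=[18] mem=[0,0,0,0]
After op 2 (RCL M1): stack=[18,0] mem=[0,0,0,0]
After op 3 (-): stack=[18] mem=[0,0,0,0]
After op 4 (dup): stack=[18,18] mem=[0,0,0,0]
After op 5 (STO M2): stack=[18] mem=[0,0,18,0]
After op 6 (pop): stack=[empty] mem=[0,0,18,0]
After op 7 (push 7): stack=[7] mem=[0,0,18,0]
After op 8 (STO M0): stack=[empty] mem=[7,0,18,0]
After op 9 (RCL M2): stack=[18] mem=[7,0,18,0]
After op 10 (push 7): stack=[18,7] mem=[7,0,18,0]
After op 11 (STO M3): stack=[18] mem=[7,0,18,7]
After op 12 (pop): stack=[empty] mem=[7,0,18,7]
After op 13 (RCL M2): stack=[18] mem=[7,0,18,7]
After op 14 (pop): stack=[empty] mem=[7,0,18,7]
After op 15 (push 16): stack=[16] mem=[7,0,18,7]
After op 16 (pop): stack=[empty] mem=[7,0,18,7]
After op 17 (push 16): stack=[16] mem=[7,0,18,7]
After op 18 (push 7): stack=[16,7] mem=[7,0,18,7]

Answer: 7 0 18 7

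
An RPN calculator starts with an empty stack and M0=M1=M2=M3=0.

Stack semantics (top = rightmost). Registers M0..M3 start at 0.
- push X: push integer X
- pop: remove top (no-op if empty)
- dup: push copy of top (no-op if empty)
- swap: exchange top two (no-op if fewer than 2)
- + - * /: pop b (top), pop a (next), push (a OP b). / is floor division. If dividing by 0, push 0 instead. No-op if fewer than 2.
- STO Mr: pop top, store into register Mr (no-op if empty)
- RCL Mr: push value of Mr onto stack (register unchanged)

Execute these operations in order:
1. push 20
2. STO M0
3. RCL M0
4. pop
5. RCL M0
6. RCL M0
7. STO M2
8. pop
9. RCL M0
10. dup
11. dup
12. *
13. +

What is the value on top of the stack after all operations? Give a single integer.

Answer: 420

Derivation:
After op 1 (push 20): stack=[20] mem=[0,0,0,0]
After op 2 (STO M0): stack=[empty] mem=[20,0,0,0]
After op 3 (RCL M0): stack=[20] mem=[20,0,0,0]
After op 4 (pop): stack=[empty] mem=[20,0,0,0]
After op 5 (RCL M0): stack=[20] mem=[20,0,0,0]
After op 6 (RCL M0): stack=[20,20] mem=[20,0,0,0]
After op 7 (STO M2): stack=[20] mem=[20,0,20,0]
After op 8 (pop): stack=[empty] mem=[20,0,20,0]
After op 9 (RCL M0): stack=[20] mem=[20,0,20,0]
After op 10 (dup): stack=[20,20] mem=[20,0,20,0]
After op 11 (dup): stack=[20,20,20] mem=[20,0,20,0]
After op 12 (*): stack=[20,400] mem=[20,0,20,0]
After op 13 (+): stack=[420] mem=[20,0,20,0]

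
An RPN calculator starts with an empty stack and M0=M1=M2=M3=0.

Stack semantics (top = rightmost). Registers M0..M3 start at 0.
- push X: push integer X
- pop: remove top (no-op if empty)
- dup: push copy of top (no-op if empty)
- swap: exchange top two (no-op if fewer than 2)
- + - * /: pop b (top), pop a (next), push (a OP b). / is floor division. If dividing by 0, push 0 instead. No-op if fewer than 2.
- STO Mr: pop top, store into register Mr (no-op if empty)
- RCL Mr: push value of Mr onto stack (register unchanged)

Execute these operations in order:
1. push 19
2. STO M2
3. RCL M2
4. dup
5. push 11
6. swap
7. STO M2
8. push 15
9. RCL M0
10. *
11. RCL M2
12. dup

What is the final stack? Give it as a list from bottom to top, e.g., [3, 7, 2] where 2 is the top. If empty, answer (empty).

After op 1 (push 19): stack=[19] mem=[0,0,0,0]
After op 2 (STO M2): stack=[empty] mem=[0,0,19,0]
After op 3 (RCL M2): stack=[19] mem=[0,0,19,0]
After op 4 (dup): stack=[19,19] mem=[0,0,19,0]
After op 5 (push 11): stack=[19,19,11] mem=[0,0,19,0]
After op 6 (swap): stack=[19,11,19] mem=[0,0,19,0]
After op 7 (STO M2): stack=[19,11] mem=[0,0,19,0]
After op 8 (push 15): stack=[19,11,15] mem=[0,0,19,0]
After op 9 (RCL M0): stack=[19,11,15,0] mem=[0,0,19,0]
After op 10 (*): stack=[19,11,0] mem=[0,0,19,0]
After op 11 (RCL M2): stack=[19,11,0,19] mem=[0,0,19,0]
After op 12 (dup): stack=[19,11,0,19,19] mem=[0,0,19,0]

Answer: [19, 11, 0, 19, 19]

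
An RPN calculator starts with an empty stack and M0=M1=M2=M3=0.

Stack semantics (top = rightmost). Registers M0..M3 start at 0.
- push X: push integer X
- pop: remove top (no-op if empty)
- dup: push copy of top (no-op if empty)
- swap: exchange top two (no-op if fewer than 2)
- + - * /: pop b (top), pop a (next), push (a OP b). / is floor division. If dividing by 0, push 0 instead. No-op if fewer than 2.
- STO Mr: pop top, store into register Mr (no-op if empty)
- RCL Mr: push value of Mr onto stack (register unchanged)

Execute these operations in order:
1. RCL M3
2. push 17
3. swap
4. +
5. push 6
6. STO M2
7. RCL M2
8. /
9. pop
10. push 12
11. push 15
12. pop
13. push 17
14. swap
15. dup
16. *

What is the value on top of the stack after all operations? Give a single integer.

Answer: 144

Derivation:
After op 1 (RCL M3): stack=[0] mem=[0,0,0,0]
After op 2 (push 17): stack=[0,17] mem=[0,0,0,0]
After op 3 (swap): stack=[17,0] mem=[0,0,0,0]
After op 4 (+): stack=[17] mem=[0,0,0,0]
After op 5 (push 6): stack=[17,6] mem=[0,0,0,0]
After op 6 (STO M2): stack=[17] mem=[0,0,6,0]
After op 7 (RCL M2): stack=[17,6] mem=[0,0,6,0]
After op 8 (/): stack=[2] mem=[0,0,6,0]
After op 9 (pop): stack=[empty] mem=[0,0,6,0]
After op 10 (push 12): stack=[12] mem=[0,0,6,0]
After op 11 (push 15): stack=[12,15] mem=[0,0,6,0]
After op 12 (pop): stack=[12] mem=[0,0,6,0]
After op 13 (push 17): stack=[12,17] mem=[0,0,6,0]
After op 14 (swap): stack=[17,12] mem=[0,0,6,0]
After op 15 (dup): stack=[17,12,12] mem=[0,0,6,0]
After op 16 (*): stack=[17,144] mem=[0,0,6,0]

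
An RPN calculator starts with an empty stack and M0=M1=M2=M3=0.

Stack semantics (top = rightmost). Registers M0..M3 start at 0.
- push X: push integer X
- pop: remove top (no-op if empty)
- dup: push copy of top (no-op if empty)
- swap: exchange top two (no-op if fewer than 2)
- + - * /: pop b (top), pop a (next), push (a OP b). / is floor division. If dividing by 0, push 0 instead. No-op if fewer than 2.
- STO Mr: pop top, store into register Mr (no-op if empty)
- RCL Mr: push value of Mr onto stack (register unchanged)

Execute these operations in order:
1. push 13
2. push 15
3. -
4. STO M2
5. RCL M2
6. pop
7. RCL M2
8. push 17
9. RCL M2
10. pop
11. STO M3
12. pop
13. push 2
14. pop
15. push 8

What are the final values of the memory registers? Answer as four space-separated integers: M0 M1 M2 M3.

Answer: 0 0 -2 17

Derivation:
After op 1 (push 13): stack=[13] mem=[0,0,0,0]
After op 2 (push 15): stack=[13,15] mem=[0,0,0,0]
After op 3 (-): stack=[-2] mem=[0,0,0,0]
After op 4 (STO M2): stack=[empty] mem=[0,0,-2,0]
After op 5 (RCL M2): stack=[-2] mem=[0,0,-2,0]
After op 6 (pop): stack=[empty] mem=[0,0,-2,0]
After op 7 (RCL M2): stack=[-2] mem=[0,0,-2,0]
After op 8 (push 17): stack=[-2,17] mem=[0,0,-2,0]
After op 9 (RCL M2): stack=[-2,17,-2] mem=[0,0,-2,0]
After op 10 (pop): stack=[-2,17] mem=[0,0,-2,0]
After op 11 (STO M3): stack=[-2] mem=[0,0,-2,17]
After op 12 (pop): stack=[empty] mem=[0,0,-2,17]
After op 13 (push 2): stack=[2] mem=[0,0,-2,17]
After op 14 (pop): stack=[empty] mem=[0,0,-2,17]
After op 15 (push 8): stack=[8] mem=[0,0,-2,17]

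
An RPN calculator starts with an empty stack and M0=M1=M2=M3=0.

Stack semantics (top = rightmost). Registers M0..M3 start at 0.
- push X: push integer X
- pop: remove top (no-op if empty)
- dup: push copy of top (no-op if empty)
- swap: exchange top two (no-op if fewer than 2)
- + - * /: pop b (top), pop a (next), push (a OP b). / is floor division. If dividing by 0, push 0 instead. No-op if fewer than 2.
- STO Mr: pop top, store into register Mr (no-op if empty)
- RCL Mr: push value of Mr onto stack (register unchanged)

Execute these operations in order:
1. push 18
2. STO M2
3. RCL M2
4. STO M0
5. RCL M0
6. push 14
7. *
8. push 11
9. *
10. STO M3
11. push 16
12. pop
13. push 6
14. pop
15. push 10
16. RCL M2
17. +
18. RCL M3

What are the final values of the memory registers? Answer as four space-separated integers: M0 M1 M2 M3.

Answer: 18 0 18 2772

Derivation:
After op 1 (push 18): stack=[18] mem=[0,0,0,0]
After op 2 (STO M2): stack=[empty] mem=[0,0,18,0]
After op 3 (RCL M2): stack=[18] mem=[0,0,18,0]
After op 4 (STO M0): stack=[empty] mem=[18,0,18,0]
After op 5 (RCL M0): stack=[18] mem=[18,0,18,0]
After op 6 (push 14): stack=[18,14] mem=[18,0,18,0]
After op 7 (*): stack=[252] mem=[18,0,18,0]
After op 8 (push 11): stack=[252,11] mem=[18,0,18,0]
After op 9 (*): stack=[2772] mem=[18,0,18,0]
After op 10 (STO M3): stack=[empty] mem=[18,0,18,2772]
After op 11 (push 16): stack=[16] mem=[18,0,18,2772]
After op 12 (pop): stack=[empty] mem=[18,0,18,2772]
After op 13 (push 6): stack=[6] mem=[18,0,18,2772]
After op 14 (pop): stack=[empty] mem=[18,0,18,2772]
After op 15 (push 10): stack=[10] mem=[18,0,18,2772]
After op 16 (RCL M2): stack=[10,18] mem=[18,0,18,2772]
After op 17 (+): stack=[28] mem=[18,0,18,2772]
After op 18 (RCL M3): stack=[28,2772] mem=[18,0,18,2772]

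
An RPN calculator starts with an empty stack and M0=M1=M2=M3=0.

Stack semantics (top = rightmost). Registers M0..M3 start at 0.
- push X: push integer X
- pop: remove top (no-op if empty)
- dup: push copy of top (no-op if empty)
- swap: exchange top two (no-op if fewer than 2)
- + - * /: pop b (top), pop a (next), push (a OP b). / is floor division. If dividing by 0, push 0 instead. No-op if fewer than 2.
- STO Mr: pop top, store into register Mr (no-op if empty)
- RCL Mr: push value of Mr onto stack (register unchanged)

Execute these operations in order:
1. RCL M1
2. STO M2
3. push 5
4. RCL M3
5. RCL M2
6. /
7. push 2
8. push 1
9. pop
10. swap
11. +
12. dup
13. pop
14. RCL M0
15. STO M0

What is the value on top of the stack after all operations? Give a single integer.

Answer: 2

Derivation:
After op 1 (RCL M1): stack=[0] mem=[0,0,0,0]
After op 2 (STO M2): stack=[empty] mem=[0,0,0,0]
After op 3 (push 5): stack=[5] mem=[0,0,0,0]
After op 4 (RCL M3): stack=[5,0] mem=[0,0,0,0]
After op 5 (RCL M2): stack=[5,0,0] mem=[0,0,0,0]
After op 6 (/): stack=[5,0] mem=[0,0,0,0]
After op 7 (push 2): stack=[5,0,2] mem=[0,0,0,0]
After op 8 (push 1): stack=[5,0,2,1] mem=[0,0,0,0]
After op 9 (pop): stack=[5,0,2] mem=[0,0,0,0]
After op 10 (swap): stack=[5,2,0] mem=[0,0,0,0]
After op 11 (+): stack=[5,2] mem=[0,0,0,0]
After op 12 (dup): stack=[5,2,2] mem=[0,0,0,0]
After op 13 (pop): stack=[5,2] mem=[0,0,0,0]
After op 14 (RCL M0): stack=[5,2,0] mem=[0,0,0,0]
After op 15 (STO M0): stack=[5,2] mem=[0,0,0,0]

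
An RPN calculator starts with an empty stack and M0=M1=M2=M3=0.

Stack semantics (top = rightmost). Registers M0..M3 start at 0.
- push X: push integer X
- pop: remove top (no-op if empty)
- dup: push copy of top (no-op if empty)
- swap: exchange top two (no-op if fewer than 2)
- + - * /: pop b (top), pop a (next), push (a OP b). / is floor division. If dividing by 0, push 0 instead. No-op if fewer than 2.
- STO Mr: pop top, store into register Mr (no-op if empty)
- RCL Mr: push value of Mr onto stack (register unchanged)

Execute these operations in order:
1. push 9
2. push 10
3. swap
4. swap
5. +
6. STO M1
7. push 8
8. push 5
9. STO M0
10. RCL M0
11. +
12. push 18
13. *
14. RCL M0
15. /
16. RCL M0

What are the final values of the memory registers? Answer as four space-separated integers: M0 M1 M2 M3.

Answer: 5 19 0 0

Derivation:
After op 1 (push 9): stack=[9] mem=[0,0,0,0]
After op 2 (push 10): stack=[9,10] mem=[0,0,0,0]
After op 3 (swap): stack=[10,9] mem=[0,0,0,0]
After op 4 (swap): stack=[9,10] mem=[0,0,0,0]
After op 5 (+): stack=[19] mem=[0,0,0,0]
After op 6 (STO M1): stack=[empty] mem=[0,19,0,0]
After op 7 (push 8): stack=[8] mem=[0,19,0,0]
After op 8 (push 5): stack=[8,5] mem=[0,19,0,0]
After op 9 (STO M0): stack=[8] mem=[5,19,0,0]
After op 10 (RCL M0): stack=[8,5] mem=[5,19,0,0]
After op 11 (+): stack=[13] mem=[5,19,0,0]
After op 12 (push 18): stack=[13,18] mem=[5,19,0,0]
After op 13 (*): stack=[234] mem=[5,19,0,0]
After op 14 (RCL M0): stack=[234,5] mem=[5,19,0,0]
After op 15 (/): stack=[46] mem=[5,19,0,0]
After op 16 (RCL M0): stack=[46,5] mem=[5,19,0,0]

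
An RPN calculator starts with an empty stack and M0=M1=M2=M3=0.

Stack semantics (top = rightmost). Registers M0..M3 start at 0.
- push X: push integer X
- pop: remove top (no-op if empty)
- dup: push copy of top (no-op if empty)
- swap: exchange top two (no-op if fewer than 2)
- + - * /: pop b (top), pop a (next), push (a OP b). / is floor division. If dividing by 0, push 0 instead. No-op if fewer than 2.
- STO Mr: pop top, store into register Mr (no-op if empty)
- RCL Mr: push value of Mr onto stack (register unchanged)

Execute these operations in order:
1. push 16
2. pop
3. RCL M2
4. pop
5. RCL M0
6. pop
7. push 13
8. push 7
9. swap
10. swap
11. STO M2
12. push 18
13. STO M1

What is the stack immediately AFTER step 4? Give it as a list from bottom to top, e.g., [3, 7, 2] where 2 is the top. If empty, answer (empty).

After op 1 (push 16): stack=[16] mem=[0,0,0,0]
After op 2 (pop): stack=[empty] mem=[0,0,0,0]
After op 3 (RCL M2): stack=[0] mem=[0,0,0,0]
After op 4 (pop): stack=[empty] mem=[0,0,0,0]

(empty)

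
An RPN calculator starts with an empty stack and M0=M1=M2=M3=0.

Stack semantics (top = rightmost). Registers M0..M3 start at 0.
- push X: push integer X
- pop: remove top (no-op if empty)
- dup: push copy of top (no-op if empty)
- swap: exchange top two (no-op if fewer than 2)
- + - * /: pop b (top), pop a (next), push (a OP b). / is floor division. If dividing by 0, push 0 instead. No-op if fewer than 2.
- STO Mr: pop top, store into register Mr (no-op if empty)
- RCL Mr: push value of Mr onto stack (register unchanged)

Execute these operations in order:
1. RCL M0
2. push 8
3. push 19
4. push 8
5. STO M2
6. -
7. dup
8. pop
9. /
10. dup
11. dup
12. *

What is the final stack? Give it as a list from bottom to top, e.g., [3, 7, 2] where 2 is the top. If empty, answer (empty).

After op 1 (RCL M0): stack=[0] mem=[0,0,0,0]
After op 2 (push 8): stack=[0,8] mem=[0,0,0,0]
After op 3 (push 19): stack=[0,8,19] mem=[0,0,0,0]
After op 4 (push 8): stack=[0,8,19,8] mem=[0,0,0,0]
After op 5 (STO M2): stack=[0,8,19] mem=[0,0,8,0]
After op 6 (-): stack=[0,-11] mem=[0,0,8,0]
After op 7 (dup): stack=[0,-11,-11] mem=[0,0,8,0]
After op 8 (pop): stack=[0,-11] mem=[0,0,8,0]
After op 9 (/): stack=[0] mem=[0,0,8,0]
After op 10 (dup): stack=[0,0] mem=[0,0,8,0]
After op 11 (dup): stack=[0,0,0] mem=[0,0,8,0]
After op 12 (*): stack=[0,0] mem=[0,0,8,0]

Answer: [0, 0]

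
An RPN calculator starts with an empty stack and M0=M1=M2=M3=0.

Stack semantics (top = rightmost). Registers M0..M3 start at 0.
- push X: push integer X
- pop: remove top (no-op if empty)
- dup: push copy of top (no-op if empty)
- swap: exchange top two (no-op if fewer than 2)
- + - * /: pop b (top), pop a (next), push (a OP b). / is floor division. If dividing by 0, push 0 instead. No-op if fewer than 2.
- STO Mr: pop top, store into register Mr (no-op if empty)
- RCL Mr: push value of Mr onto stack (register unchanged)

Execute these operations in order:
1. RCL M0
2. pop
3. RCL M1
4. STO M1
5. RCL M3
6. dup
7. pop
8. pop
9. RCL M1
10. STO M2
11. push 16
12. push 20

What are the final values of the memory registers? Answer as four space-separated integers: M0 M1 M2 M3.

Answer: 0 0 0 0

Derivation:
After op 1 (RCL M0): stack=[0] mem=[0,0,0,0]
After op 2 (pop): stack=[empty] mem=[0,0,0,0]
After op 3 (RCL M1): stack=[0] mem=[0,0,0,0]
After op 4 (STO M1): stack=[empty] mem=[0,0,0,0]
After op 5 (RCL M3): stack=[0] mem=[0,0,0,0]
After op 6 (dup): stack=[0,0] mem=[0,0,0,0]
After op 7 (pop): stack=[0] mem=[0,0,0,0]
After op 8 (pop): stack=[empty] mem=[0,0,0,0]
After op 9 (RCL M1): stack=[0] mem=[0,0,0,0]
After op 10 (STO M2): stack=[empty] mem=[0,0,0,0]
After op 11 (push 16): stack=[16] mem=[0,0,0,0]
After op 12 (push 20): stack=[16,20] mem=[0,0,0,0]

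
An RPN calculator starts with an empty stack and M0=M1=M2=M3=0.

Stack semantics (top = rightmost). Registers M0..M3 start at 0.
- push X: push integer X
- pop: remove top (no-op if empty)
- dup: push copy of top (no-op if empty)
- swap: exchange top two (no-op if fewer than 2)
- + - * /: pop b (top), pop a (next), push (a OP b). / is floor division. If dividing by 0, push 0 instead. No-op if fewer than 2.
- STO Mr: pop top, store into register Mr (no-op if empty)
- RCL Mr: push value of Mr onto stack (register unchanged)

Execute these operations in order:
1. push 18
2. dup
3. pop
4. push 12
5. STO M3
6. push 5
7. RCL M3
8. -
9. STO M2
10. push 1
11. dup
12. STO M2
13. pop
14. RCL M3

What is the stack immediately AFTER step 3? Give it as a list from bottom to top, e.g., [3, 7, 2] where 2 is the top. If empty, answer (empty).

After op 1 (push 18): stack=[18] mem=[0,0,0,0]
After op 2 (dup): stack=[18,18] mem=[0,0,0,0]
After op 3 (pop): stack=[18] mem=[0,0,0,0]

[18]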